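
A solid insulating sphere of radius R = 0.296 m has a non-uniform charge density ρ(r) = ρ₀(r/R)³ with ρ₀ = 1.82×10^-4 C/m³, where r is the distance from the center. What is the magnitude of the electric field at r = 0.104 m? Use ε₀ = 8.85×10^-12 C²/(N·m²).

|E| ≈ 1.55×10^4 N/C

Symmetry ⇒ E = E(r) r̂. Gaussian sphere of radius r = 0.104 m (r < R).
Q_enc = ∫₀^r ρ(r')·4πr'² dr' = (4πρ₀/R³) ∫₀^r r'^5 dr' = 4πρ₀ r^6/(6·R³) = 1.86×10^-8 C.
By Gauss's law, ∮E·dA = E·4πr² = Q_enc/ε₀.
E = |Q_enc|/(4πε₀r²) = (1.86e-8)/(4π·8.85×10^-12·(0.104)²) = 1.55×10^4 N/C.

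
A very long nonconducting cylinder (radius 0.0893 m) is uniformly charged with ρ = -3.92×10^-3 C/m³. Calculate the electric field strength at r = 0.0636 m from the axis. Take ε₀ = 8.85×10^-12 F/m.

Coaxial Gaussian cylinder, radius r = 0.0636 m, length L (r < R).
Enclosed charge per unit length: λ_enc = ρ·πr² = (-3.92×10^-3)π(0.0636)² = -4.981e-5 C/m.
Applying ∮E·dA = Q_enc/ε₀ with the end caps contributing no flux:
E = |λ_enc|/(2πε₀r) = (4.981×10^-5)/(2π·8.85×10^-12·0.0636) = 1.41e7 N/C.

1.41×10^7 N/C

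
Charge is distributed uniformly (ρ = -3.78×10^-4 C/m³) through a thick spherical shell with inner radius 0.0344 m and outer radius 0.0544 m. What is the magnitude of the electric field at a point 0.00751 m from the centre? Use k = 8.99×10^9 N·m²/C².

Use a concentric Gaussian sphere at r = 0.00751 m (r < 0.0344 m, inside the empty cavity).
Q_enc = 0 (all charge lies at larger r); Gauss's law gives E = 0.

|E| = 0 N/C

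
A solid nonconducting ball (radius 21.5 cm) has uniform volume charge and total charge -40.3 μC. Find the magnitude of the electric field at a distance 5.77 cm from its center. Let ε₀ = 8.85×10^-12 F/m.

Take a concentric spherical Gaussian surface of radius r = 5.77 cm (r < R).
For a uniform sphere the enclosed fraction is (r/R)³, so Q_enc = (-40.3 μC)(0.0577/0.215)³ = -7.79e-7 C.
Since E is radial and uniform over the Gaussian sphere, Φ = E·4πr² = Q_enc/ε₀.
E = |Q_enc|/(4πε₀r²) = (7.79e-7)/(4π·8.85×10^-12·(0.0577)²) = 2.10×10^6 N/C.

|E| = 2.10×10^6 N/C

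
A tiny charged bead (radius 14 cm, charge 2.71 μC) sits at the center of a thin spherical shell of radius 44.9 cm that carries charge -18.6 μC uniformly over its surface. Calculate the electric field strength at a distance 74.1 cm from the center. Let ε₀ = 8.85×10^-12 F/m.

Symmetry ⇒ E = E(r) r̂. Gaussian sphere of radius r = 74.1 cm (r > 44.9 cm, enclosing both).
Q_enc = (2.71 μC) + (-18.6 μC) = -1.589e-5 C.
Gauss's law: E·4πr² = Q_enc/ε₀.
E = |Q_enc|/(4πε₀r²) = (1.589e-5)/(4π·8.85×10^-12·(0.741)²) = 2.60e5 N/C.

|E| ≈ 2.60e5 N/C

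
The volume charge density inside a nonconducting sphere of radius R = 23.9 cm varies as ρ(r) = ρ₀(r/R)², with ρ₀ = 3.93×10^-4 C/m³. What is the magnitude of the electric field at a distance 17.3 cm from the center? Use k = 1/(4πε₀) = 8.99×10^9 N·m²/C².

E ≈ 8.05×10^5 N/C

By spherical symmetry E is radial; choose a Gaussian sphere of radius r = 17.3 cm (r < R).
Q_enc = ∫₀^r ρ(r')·4πr'² dr' = (4πρ₀/R²) ∫₀^r r'^4 dr' = 4πρ₀ r^5/(5·R²) = 2.68×10^-6 C.
Applying ∮E·dA = Q_enc/ε₀ with Φ = E(4πr²):
E = k|Q_enc|/r² = (8.99×10^9)(2.68×10^-6)/(0.173)² = 8.05×10^5 N/C.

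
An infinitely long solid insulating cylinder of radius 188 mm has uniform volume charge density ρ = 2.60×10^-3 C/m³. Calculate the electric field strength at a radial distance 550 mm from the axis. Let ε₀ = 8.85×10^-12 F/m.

E ≈ 9.44×10^6 N/C

Choose a coaxial cylinder of radius r = 550 mm (arbitrary length L) as the Gaussian surface (r > 188 mm, full cross-section enclosed).
λ_enc = ρ·πR² = (2.60×10^-3)π(0.188)² = 2.887×10^-4 C/m.
Applying ∮E·dA = Q_enc/ε₀ with the end caps contributing no flux:
E = |λ_enc|/(2πε₀r) = (2.887×10^-4)/(2π·8.85×10^-12·0.55) = 9.44×10^6 N/C.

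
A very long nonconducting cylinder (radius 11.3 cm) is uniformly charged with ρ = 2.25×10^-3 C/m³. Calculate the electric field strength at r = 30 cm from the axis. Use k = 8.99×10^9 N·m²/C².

E = 5.41×10^6 N/C

By cylindrical symmetry E is radial; use a coaxial Gaussian cylinder of radius 30 cm and length L (r > 11.3 cm, full cross-section enclosed).
λ_enc = ρ·πR² = (2.25e-3)π(0.113)² = 9.026e-5 C/m.
Gauss's law: E·2πrL = λ_enc L/ε₀.
E = 2k|λ_enc|/r = 2(8.99×10^9)(9.026×10^-5)/(0.3) = 5.41e6 N/C.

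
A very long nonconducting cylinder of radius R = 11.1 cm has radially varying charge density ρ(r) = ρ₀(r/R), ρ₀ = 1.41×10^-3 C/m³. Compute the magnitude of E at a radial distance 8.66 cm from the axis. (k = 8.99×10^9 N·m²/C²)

|E| ≈ 3.59×10^6 N/C

Coaxial Gaussian cylinder, radius r = 8.66 cm, length L (r < R).
Integrating ρ over the cross-section to radius r: λ_enc = (2πρ₀/R) ∫₀^r r'^2 dr' = 2πρ₀ r^3/(3·R) = 1.728×10^-5 C/m.
By Gauss's law (flux through the curved wall only), E·2πrL = λ_enc L/ε₀.
E = 2k|λ_enc|/r = 2(8.99×10^9)(1.728×10^-5)/(0.0866) = 3.59×10^6 N/C.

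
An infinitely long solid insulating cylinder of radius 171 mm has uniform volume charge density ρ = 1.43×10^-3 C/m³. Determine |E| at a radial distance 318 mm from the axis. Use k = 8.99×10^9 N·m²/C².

Choose a coaxial cylinder of radius r = 318 mm (arbitrary length L) as the Gaussian surface (r > 171 mm, full cross-section enclosed).
λ_enc = ρ·πR² = (1.43e-3)π(0.171)² = 1.314×10^-4 C/m.
Since E is radial and uniform over the curved surface, Φ = E·2πrL = Q_enc/ε₀ = λ_enc L/ε₀.
E = 2k|λ_enc|/r = 2(8.99×10^9)(1.314e-4)/(0.318) = 7.43e6 N/C.

E = 7.43e6 V/m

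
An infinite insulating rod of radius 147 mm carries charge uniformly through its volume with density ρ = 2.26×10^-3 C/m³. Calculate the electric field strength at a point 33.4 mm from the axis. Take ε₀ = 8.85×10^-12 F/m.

Coaxial Gaussian cylinder, radius r = 33.4 mm, length L (r < R).
Charge inside radius r per length L is ρ·πr²·L, so λ_enc = ρπr² = 7.92e-6 C/m.
Applying ∮E·dA = Q_enc/ε₀ with the end caps contributing no flux:
E = |λ_enc|/(2πε₀r) = (7.92e-6)/(2π·8.85×10^-12·0.0334) = 4.26e6 N/C.

|E| = 4.26×10^6 N/C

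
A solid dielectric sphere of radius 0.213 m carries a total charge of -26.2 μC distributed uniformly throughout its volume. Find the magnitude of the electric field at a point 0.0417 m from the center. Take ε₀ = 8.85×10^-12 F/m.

|E| ≈ 1.02×10^6 N/C

Symmetry ⇒ E = E(r) r̂. Gaussian sphere of radius r = 0.0417 m (r < R).
For a uniform sphere the enclosed fraction is (r/R)³, so Q_enc = (-26.2 μC)(0.0417/0.213)³ = -1.966×10^-7 C.
Since E is radial and uniform over the Gaussian sphere, Φ = E·4πr² = Q_enc/ε₀.
E = |Q_enc|/(4πε₀r²) = (1.966×10^-7)/(4π·8.85×10^-12·(0.0417)²) = 1.02e6 N/C.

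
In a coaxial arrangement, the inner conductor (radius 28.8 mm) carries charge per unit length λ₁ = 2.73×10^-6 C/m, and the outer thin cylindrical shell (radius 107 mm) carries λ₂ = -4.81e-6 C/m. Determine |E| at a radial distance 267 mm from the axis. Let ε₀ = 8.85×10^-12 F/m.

Take a coaxial cylindrical Gaussian surface of radius r = 267 mm and length L (r > 107 mm, enclosing both).
λ_enc = λ₁ + λ₂ = (2.73e-6) + (-4.81×10^-6) = -2.08×10^-6 C/m.
By Gauss's law (flux through the curved wall only), E·2πrL = λ_enc L/ε₀.
E = |λ_enc|/(2πε₀r) = (2.08×10^-6)/(2π·8.85×10^-12·0.267) = 1.40×10^5 N/C.

E = 1.40×10^5 N/C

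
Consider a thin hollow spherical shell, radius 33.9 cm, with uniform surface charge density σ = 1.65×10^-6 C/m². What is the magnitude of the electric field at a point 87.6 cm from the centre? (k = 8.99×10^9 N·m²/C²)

Use a concentric Gaussian sphere at r = 87.6 cm (r > 33.9 cm).
The entire shell is enclosed: Q_enc = σ·4πR² = (1.65×10^-6)·4π·(0.339)² = 2.383×10^-6 C.
Gauss's law: E·4πr² = Q_enc/ε₀.
E = k|Q_enc|/r² = (8.99×10^9)(2.383×10^-6)/(0.876)² = 2.79×10^4 N/C.

E ≈ 2.79×10^4 V/m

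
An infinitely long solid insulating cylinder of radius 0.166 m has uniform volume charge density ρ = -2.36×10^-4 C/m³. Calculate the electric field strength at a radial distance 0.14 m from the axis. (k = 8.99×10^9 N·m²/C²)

E = 1.87×10^6 N/C

Take a coaxial cylindrical Gaussian surface of radius r = 0.14 m and length L (r < R).
Charge inside radius r per length L is ρ·πr²·L, so λ_enc = ρπr² = -1.453e-5 C/m.
Gauss's law: E·2πrL = λ_enc L/ε₀.
E = 2k|λ_enc|/r = 2(8.99×10^9)(1.453×10^-5)/(0.14) = 1.87×10^6 N/C.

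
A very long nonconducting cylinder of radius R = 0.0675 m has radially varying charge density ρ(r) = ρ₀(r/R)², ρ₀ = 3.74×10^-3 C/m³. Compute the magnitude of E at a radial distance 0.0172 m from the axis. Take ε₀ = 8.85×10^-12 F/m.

Coaxial Gaussian cylinder, radius r = 0.0172 m, length L (r < R).
λ_enc = ∫₀^r ρ(r')·2πr' dr' = (2πρ₀/R²)·r^4/4 = 1.128×10^-7 C/m.
By Gauss's law (flux through the curved wall only), E·2πrL = λ_enc L/ε₀.
E = |λ_enc|/(2πε₀r) = (1.128×10^-7)/(2π·8.85×10^-12·0.0172) = 1.18×10^5 N/C.

1.18×10^5 N/C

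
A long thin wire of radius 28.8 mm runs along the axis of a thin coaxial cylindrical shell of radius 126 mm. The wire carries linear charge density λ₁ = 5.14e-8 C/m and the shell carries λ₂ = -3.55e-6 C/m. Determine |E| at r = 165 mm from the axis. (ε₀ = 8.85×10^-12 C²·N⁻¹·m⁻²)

E ≈ 3.81×10^5 N/C

Coaxial Gaussian cylinder, radius r = 165 mm, length L (r > 126 mm, enclosing both).
λ_enc = λ₁ + λ₂ = (5.14e-8) + (-3.55×10^-6) = -3.499×10^-6 C/m.
Since E is radial and uniform over the curved surface, Φ = E·2πrL = Q_enc/ε₀ = λ_enc L/ε₀.
E = |λ_enc|/(2πε₀r) = (3.499×10^-6)/(2π·8.85×10^-12·0.165) = 3.81×10^5 N/C.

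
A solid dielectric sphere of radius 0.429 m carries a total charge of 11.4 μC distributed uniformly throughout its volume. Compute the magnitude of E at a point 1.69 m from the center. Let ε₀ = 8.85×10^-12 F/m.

E = 3.59e4 V/m

Symmetry ⇒ E = E(r) r̂. Gaussian sphere of radius r = 1.69 m (r > R, so the entire charge is enclosed).
Q_enc = 11.4 μC = 1.14×10^-5 C.
Since E is radial and uniform over the Gaussian sphere, Φ = E·4πr² = Q_enc/ε₀.
E = |Q_enc|/(4πε₀r²) = (1.14e-5)/(4π·8.85×10^-12·(1.69)²) = 3.59×10^4 N/C.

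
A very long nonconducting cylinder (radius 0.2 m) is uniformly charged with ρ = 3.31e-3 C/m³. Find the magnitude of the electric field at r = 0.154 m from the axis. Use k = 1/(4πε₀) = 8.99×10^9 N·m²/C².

By cylindrical symmetry E is radial; use a coaxial Gaussian cylinder of radius 0.154 m and length L (r < R).
Charge inside radius r per length L is ρ·πr²·L, so λ_enc = ρπr² = 2.466e-4 C/m.
By Gauss's law (flux through the curved wall only), E·2πrL = λ_enc L/ε₀.
E = 2k|λ_enc|/r = 2(8.99×10^9)(2.466×10^-4)/(0.154) = 2.88e7 N/C.

2.88×10^7 N/C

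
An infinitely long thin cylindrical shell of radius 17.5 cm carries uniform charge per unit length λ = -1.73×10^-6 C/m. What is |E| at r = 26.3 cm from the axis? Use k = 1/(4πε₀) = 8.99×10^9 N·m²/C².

Choose a coaxial cylinder of radius r = 26.3 cm (arbitrary length L) as the Gaussian surface (r > 17.5 cm).
The full line charge is enclosed: λ_enc = -1.73×10^-6 C/m.
By Gauss's law (flux through the curved wall only), E·2πrL = λ_enc L/ε₀.
E = 2k|λ_enc|/r = 2(8.99×10^9)(1.73e-6)/(0.263) = 1.18×10^5 N/C.

|E| ≈ 1.18×10^5 N/C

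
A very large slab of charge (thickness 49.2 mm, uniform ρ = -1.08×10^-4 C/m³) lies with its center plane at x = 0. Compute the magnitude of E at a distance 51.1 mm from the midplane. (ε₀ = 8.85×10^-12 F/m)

The point |x| = 51.1 mm lies outside the slab (half-thickness 0.0246 m). A symmetric pillbox spanning the full slab encloses Q_enc = ρ·d·A.
Flux = 2EA ⇒ E = |ρ|d/(2ε₀), independent of distance outside.
E = (1.08×10^-4)(0.0492)/(2·8.85×10^-12) = 3.00×10^5 N/C.

E = 3.00×10^5 V/m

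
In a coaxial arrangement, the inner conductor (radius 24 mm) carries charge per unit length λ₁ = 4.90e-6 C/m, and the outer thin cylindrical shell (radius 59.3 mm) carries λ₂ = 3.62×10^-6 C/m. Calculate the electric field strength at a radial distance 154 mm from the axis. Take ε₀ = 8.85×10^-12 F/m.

|E| = 9.95×10^5 N/C

Choose a coaxial cylinder of radius r = 154 mm (arbitrary length L) as the Gaussian surface (r > 59.3 mm, enclosing both).
λ_enc = λ₁ + λ₂ = (4.90×10^-6) + (3.62×10^-6) = 8.52e-6 C/m.
Gauss's law: E·2πrL = λ_enc L/ε₀.
E = |λ_enc|/(2πε₀r) = (8.52×10^-6)/(2π·8.85×10^-12·0.154) = 9.95×10^5 N/C.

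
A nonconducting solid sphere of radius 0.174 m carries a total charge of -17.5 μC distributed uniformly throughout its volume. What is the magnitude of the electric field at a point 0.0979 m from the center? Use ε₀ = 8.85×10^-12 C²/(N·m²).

Take a concentric spherical Gaussian surface of radius r = 0.0979 m (r < R).
For a uniform sphere the enclosed fraction is (r/R)³, so Q_enc = (-17.5 μC)(0.0979/0.174)³ = -3.117×10^-6 C.
Applying ∮E·dA = Q_enc/ε₀ with Φ = E(4πr²):
E = |Q_enc|/(4πε₀r²) = (3.117×10^-6)/(4π·8.85×10^-12·(0.0979)²) = 2.92×10^6 N/C.

E ≈ 2.92×10^6 N/C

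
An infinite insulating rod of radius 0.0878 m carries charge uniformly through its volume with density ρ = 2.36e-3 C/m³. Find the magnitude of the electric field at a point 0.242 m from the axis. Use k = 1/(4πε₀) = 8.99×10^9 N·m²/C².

Coaxial Gaussian cylinder, radius r = 0.242 m, length L (r > 0.0878 m, full cross-section enclosed).
λ_enc = ρ·πR² = (2.36×10^-3)π(0.0878)² = 5.715×10^-5 C/m.
Gauss's law: E·2πrL = λ_enc L/ε₀.
E = 2k|λ_enc|/r = 2(8.99×10^9)(5.715×10^-5)/(0.242) = 4.25e6 N/C.

|E| ≈ 4.25×10^6 N/C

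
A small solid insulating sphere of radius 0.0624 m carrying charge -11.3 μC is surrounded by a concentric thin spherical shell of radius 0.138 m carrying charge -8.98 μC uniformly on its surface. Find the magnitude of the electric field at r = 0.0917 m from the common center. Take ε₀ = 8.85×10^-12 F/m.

Take a concentric spherical Gaussian surface of radius r = 0.0917 m (between the bodies, 0.0624 m < r < 0.138 m).
Only the inner charge is enclosed; the outer shell contributes nothing inside itself. Q_enc = -11.3 μC = -1.13e-5 C.
By Gauss's law, ∮E·dA = E·4πr² = Q_enc/ε₀.
E = |Q_enc|/(4πε₀r²) = (1.13×10^-5)/(4π·8.85×10^-12·(0.0917)²) = 1.21×10^7 N/C.

1.21e7 N/C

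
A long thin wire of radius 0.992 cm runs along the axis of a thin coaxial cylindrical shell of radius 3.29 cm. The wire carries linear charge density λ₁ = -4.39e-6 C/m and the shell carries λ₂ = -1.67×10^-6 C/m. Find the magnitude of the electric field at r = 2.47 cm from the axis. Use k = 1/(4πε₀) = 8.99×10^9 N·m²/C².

Choose a coaxial cylinder of radius r = 2.47 cm (arbitrary length L) as the Gaussian surface (between the conductors, 0.992 cm < r < 3.29 cm).
The shell at 3.29 cm lies outside the Gaussian surface, so λ_enc = λ₁ = -4.39e-6 C/m.
Applying ∮E·dA = Q_enc/ε₀ with the end caps contributing no flux:
E = 2k|λ_enc|/r = 2(8.99×10^9)(4.39×10^-6)/(0.0247) = 3.20e6 N/C.

E ≈ 3.20×10^6 V/m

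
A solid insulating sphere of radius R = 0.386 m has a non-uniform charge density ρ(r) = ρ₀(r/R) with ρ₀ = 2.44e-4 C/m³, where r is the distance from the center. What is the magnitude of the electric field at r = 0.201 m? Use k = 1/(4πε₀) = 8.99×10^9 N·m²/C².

E ≈ 7.21e5 V/m

By spherical symmetry E is radial; choose a Gaussian sphere of radius r = 0.201 m (r < R).
Integrate the density: Q_enc = 4π ∫₀^r ρ₀(r'/R)^1 r'² dr' = 4πρ₀ r^4/(4·R) = 3.241e-6 C.
Gauss's law: E·4πr² = Q_enc/ε₀.
E = k|Q_enc|/r² = (8.99×10^9)(3.241e-6)/(0.201)² = 7.21×10^5 N/C.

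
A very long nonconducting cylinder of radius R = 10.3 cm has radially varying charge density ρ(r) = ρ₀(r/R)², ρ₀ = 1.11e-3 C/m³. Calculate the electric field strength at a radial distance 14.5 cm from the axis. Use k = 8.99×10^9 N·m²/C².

E = 2.29×10^6 N/C

By cylindrical symmetry E is radial; use a coaxial Gaussian cylinder of radius 14.5 cm and length L (r > R, full charge per length enclosed).
λ_enc = 2π ∫₀^R ρ₀(r'/R)^2 r' dr' = 2πρ₀R²/4 = 1.85e-5 C/m.
Gauss's law: E·2πrL = λ_enc L/ε₀.
E = 2k|λ_enc|/r = 2(8.99×10^9)(1.85×10^-5)/(0.145) = 2.29×10^6 N/C.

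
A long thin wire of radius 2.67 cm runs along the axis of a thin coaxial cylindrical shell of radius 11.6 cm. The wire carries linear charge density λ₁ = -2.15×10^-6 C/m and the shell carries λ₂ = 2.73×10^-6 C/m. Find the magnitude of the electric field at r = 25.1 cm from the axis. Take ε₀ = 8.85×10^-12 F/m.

Take a coaxial cylindrical Gaussian surface of radius r = 25.1 cm and length L (r > 11.6 cm, enclosing both).
λ_enc = λ₁ + λ₂ = (-2.15×10^-6) + (2.73×10^-6) = 5.80×10^-7 C/m.
Applying ∮E·dA = Q_enc/ε₀ with the end caps contributing no flux:
E = |λ_enc|/(2πε₀r) = (5.80×10^-7)/(2π·8.85×10^-12·0.251) = 4.16×10^4 N/C.

|E| = 4.16×10^4 N/C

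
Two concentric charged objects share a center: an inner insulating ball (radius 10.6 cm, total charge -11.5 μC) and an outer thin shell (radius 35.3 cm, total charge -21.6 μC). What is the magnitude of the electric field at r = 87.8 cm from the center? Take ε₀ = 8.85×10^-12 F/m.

E = 3.86e5 V/m

By spherical symmetry E is radial; choose a Gaussian sphere of radius r = 87.8 cm (r > 35.3 cm, enclosing both).
Q_enc = (-11.5 μC) + (-21.6 μC) = -3.31×10^-5 C.
Applying ∮E·dA = Q_enc/ε₀ with Φ = E(4πr²):
E = |Q_enc|/(4πε₀r²) = (3.31e-5)/(4π·8.85×10^-12·(0.878)²) = 3.86e5 N/C.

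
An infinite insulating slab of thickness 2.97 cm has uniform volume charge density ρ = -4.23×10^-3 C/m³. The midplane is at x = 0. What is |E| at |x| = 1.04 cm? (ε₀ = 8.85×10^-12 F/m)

By symmetry E is perpendicular to the slab. A Gaussian pillbox from −1.04 cm to +1.04 cm (face area A) lies entirely within the slab.
Q_enc = ρ·(2x)·A and flux = 2EA, so 2EA = 2ρxA/ε₀ ⇒ E = |ρ|x/ε₀.
E = (4.23×10^-3)(0.0104)/(8.85×10^-12) = 4.97e6 N/C.

|E| = 4.97e6 N/C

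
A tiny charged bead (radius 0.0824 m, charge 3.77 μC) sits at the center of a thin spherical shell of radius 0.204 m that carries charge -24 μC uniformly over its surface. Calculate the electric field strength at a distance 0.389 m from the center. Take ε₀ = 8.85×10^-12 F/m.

1.20×10^6 N/C

Take a concentric spherical Gaussian surface of radius r = 0.389 m (r > 0.204 m, enclosing both).
Q_enc = (3.77 μC) + (-24 μC) = -2.023×10^-5 C.
Gauss's law: E·4πr² = Q_enc/ε₀.
E = |Q_enc|/(4πε₀r²) = (2.023e-5)/(4π·8.85×10^-12·(0.389)²) = 1.20×10^6 N/C.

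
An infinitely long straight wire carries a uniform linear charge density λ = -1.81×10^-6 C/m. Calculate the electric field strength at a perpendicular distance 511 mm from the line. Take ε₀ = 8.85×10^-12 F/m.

Coaxial Gaussian cylinder, radius r = 511 mm, length L.
Q_enc = λL, so λ_enc = -1.81×10^-6 C/m.
Gauss's law: E·2πrL = λ_enc L/ε₀.
E = |λ_enc|/(2πε₀r) = (1.81×10^-6)/(2π·8.85×10^-12·0.511) = 6.37×10^4 N/C.

6.37×10^4 V/m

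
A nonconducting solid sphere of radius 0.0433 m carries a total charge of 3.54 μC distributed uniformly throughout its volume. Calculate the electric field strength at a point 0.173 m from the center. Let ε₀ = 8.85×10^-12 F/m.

E = 1.06e6 N/C

By spherical symmetry E is radial; choose a Gaussian sphere of radius r = 0.173 m (r > R, so the entire charge is enclosed).
Q_enc = 3.54 μC = 3.54×10^-6 C.
Applying ∮E·dA = Q_enc/ε₀ with Φ = E(4πr²):
E = |Q_enc|/(4πε₀r²) = (3.54×10^-6)/(4π·8.85×10^-12·(0.173)²) = 1.06e6 N/C.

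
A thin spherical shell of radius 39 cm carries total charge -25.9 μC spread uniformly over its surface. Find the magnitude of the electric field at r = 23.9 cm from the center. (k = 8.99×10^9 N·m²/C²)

By spherical symmetry E is radial; choose a Gaussian sphere of radius r = 23.9 cm (inside the shell, r < 39 cm).
No charge lies within this surface, so Q_enc = 0 and Gauss's law gives E·4πr² = 0 ⇒ E = 0.

E = 0 (no enclosed charge)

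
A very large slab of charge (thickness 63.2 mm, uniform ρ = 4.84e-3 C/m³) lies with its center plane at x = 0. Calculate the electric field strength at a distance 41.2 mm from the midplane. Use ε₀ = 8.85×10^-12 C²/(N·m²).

1.73×10^7 N/C

The point |x| = 41.2 mm lies outside the slab (half-thickness 0.0316 m). A symmetric pillbox spanning the full slab encloses Q_enc = ρ·d·A.
Flux = 2EA ⇒ E = |ρ|d/(2ε₀), independent of distance outside.
E = (4.84e-3)(0.0632)/(2·8.85×10^-12) = 1.73×10^7 N/C.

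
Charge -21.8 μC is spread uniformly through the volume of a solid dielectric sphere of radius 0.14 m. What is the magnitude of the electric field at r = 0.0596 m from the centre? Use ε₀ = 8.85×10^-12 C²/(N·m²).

Symmetry ⇒ E = E(r) r̂. Gaussian sphere of radius r = 0.0596 m (r < R).
For a uniform sphere the enclosed fraction is (r/R)³, so Q_enc = (-21.8 μC)(0.0596/0.14)³ = -1.682e-6 C.
Gauss's law: E·4πr² = Q_enc/ε₀.
E = |Q_enc|/(4πε₀r²) = (1.682×10^-6)/(4π·8.85×10^-12·(0.0596)²) = 4.26×10^6 N/C.

4.26×10^6 V/m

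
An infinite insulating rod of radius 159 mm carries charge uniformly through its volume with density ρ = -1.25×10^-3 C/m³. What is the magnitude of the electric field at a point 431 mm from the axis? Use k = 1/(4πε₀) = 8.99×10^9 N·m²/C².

|E| ≈ 4.14e6 N/C

By cylindrical symmetry E is radial; use a coaxial Gaussian cylinder of radius 431 mm and length L (r > 159 mm, full cross-section enclosed).
λ_enc = ρ·πR² = (-1.25×10^-3)π(0.159)² = -9.928e-5 C/m.
Applying ∮E·dA = Q_enc/ε₀ with the end caps contributing no flux:
E = 2k|λ_enc|/r = 2(8.99×10^9)(9.928e-5)/(0.431) = 4.14e6 N/C.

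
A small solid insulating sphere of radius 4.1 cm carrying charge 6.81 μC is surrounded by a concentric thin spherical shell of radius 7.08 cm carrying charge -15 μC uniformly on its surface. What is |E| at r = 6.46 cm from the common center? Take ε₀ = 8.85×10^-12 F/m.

Use a concentric Gaussian sphere at r = 6.46 cm (between the bodies, 4.1 cm < r < 7.08 cm).
The shell at 7.08 cm lies outside the Gaussian surface, so Q_enc = 6.81 μC = 6.81×10^-6 C.
Gauss's law: E·4πr² = Q_enc/ε₀.
E = |Q_enc|/(4πε₀r²) = (6.81×10^-6)/(4π·8.85×10^-12·(0.0646)²) = 1.47e7 N/C.

1.47×10^7 N/C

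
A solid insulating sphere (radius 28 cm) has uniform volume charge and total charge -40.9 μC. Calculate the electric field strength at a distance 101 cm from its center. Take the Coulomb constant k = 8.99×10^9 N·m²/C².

Take a concentric spherical Gaussian surface of radius r = 101 cm (r > R, so the entire charge is enclosed).
Q_enc = -40.9 μC = -4.09e-5 C.
Gauss's law: E·4πr² = Q_enc/ε₀.
E = k|Q_enc|/r² = (8.99×10^9)(4.09e-5)/(1.01)² = 3.60×10^5 N/C.

3.60×10^5 V/m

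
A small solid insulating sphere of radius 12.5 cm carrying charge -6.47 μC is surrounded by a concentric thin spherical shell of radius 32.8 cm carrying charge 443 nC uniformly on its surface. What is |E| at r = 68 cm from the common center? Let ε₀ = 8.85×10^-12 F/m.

E ≈ 1.17e5 V/m

By spherical symmetry E is radial; choose a Gaussian sphere of radius r = 68 cm (r > 32.8 cm, enclosing both).
Q_enc = (-6.47 μC) + (443 nC) = -6.027×10^-6 C.
Since E is radial and uniform over the Gaussian sphere, Φ = E·4πr² = Q_enc/ε₀.
E = |Q_enc|/(4πε₀r²) = (6.027e-6)/(4π·8.85×10^-12·(0.68)²) = 1.17×10^5 N/C.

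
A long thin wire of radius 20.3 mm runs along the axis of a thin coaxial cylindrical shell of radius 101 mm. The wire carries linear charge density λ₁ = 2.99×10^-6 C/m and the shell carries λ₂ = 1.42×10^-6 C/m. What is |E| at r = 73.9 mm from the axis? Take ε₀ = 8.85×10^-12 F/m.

|E| = 7.28×10^5 N/C

Choose a coaxial cylinder of radius r = 73.9 mm (arbitrary length L) as the Gaussian surface (between the conductors, 20.3 mm < r < 101 mm).
Only the inner wire is enclosed; the outer shell contributes nothing inside itself. λ_enc = λ₁ = 2.99e-6 C/m.
Gauss's law: E·2πrL = λ_enc L/ε₀.
E = |λ_enc|/(2πε₀r) = (2.99e-6)/(2π·8.85×10^-12·0.0739) = 7.28e5 N/C.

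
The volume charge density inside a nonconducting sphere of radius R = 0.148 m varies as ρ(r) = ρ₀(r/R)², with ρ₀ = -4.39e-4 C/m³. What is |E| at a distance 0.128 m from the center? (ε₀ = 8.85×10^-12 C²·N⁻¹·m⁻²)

|E| ≈ 9.50×10^5 N/C

Use a concentric Gaussian sphere at r = 0.128 m (r < R).
Integrate the density: Q_enc = 4π ∫₀^r ρ₀(r'/R)^2 r'² dr' = 4πρ₀ r^5/(5·R²) = -1.731×10^-6 C.
Since E is radial and uniform over the Gaussian sphere, Φ = E·4πr² = Q_enc/ε₀.
E = |Q_enc|/(4πε₀r²) = (1.731e-6)/(4π·8.85×10^-12·(0.128)²) = 9.50×10^5 N/C.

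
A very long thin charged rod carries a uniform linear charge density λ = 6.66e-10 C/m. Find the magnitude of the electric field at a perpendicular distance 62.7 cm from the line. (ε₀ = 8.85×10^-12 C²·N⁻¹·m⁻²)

|E| ≈ 19.1 N/C

Coaxial Gaussian cylinder, radius r = 62.7 cm, length L.
Q_enc = λL, so λ_enc = 6.66e-10 C/m.
By Gauss's law (flux through the curved wall only), E·2πrL = λ_enc L/ε₀.
E = |λ_enc|/(2πε₀r) = (6.66×10^-10)/(2π·8.85×10^-12·0.627) = 19.1 N/C.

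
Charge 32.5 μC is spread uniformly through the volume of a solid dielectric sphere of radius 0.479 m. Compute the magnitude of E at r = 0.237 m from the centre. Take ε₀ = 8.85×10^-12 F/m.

Use a concentric Gaussian sphere at r = 0.237 m (r < R).
Only the charge within r is enclosed: Q_enc = Q·(r/R)³ = (32.5 μC)·(0.237 m/0.479 m)³ = 3.937×10^-6 C.
Gauss's law: E·4πr² = Q_enc/ε₀.
E = |Q_enc|/(4πε₀r²) = (3.937e-6)/(4π·8.85×10^-12·(0.237)²) = 6.30e5 N/C.

|E| ≈ 6.30e5 N/C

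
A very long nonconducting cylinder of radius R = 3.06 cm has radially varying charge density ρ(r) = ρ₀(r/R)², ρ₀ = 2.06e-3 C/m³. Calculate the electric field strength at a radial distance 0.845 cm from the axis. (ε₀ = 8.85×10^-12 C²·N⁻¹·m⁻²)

3.75×10^4 N/C

Coaxial Gaussian cylinder, radius r = 0.845 cm, length L (r < R).
λ_enc = ∫₀^r ρ(r')·2πr' dr' = (2πρ₀/R²)·r^4/4 = 1.762e-8 C/m.
Applying ∮E·dA = Q_enc/ε₀ with the end caps contributing no flux:
E = |λ_enc|/(2πε₀r) = (1.762×10^-8)/(2π·8.85×10^-12·0.00845) = 3.75e4 N/C.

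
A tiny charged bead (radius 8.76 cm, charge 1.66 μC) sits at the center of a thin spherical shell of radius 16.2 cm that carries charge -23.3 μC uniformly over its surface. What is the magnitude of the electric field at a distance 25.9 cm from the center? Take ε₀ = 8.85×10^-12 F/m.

Use a concentric Gaussian sphere at r = 25.9 cm (r > 16.2 cm, enclosing both).
Q_enc = (1.66 μC) + (-23.3 μC) = -2.164e-5 C.
Gauss's law: E·4πr² = Q_enc/ε₀.
E = |Q_enc|/(4πε₀r²) = (2.164×10^-5)/(4π·8.85×10^-12·(0.259)²) = 2.90e6 N/C.

E = 2.90e6 N/C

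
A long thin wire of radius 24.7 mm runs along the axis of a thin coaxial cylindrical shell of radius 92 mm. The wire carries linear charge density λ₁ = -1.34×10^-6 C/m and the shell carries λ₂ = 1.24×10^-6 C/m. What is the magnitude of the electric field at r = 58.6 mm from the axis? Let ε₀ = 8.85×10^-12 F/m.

Coaxial Gaussian cylinder, radius r = 58.6 mm, length L (between the conductors, 24.7 mm < r < 92 mm).
The shell at 92 mm lies outside the Gaussian surface, so λ_enc = λ₁ = -1.34×10^-6 C/m.
Gauss's law: E·2πrL = λ_enc L/ε₀.
E = |λ_enc|/(2πε₀r) = (1.34e-6)/(2π·8.85×10^-12·0.0586) = 4.11e5 N/C.

|E| = 4.11×10^5 V/m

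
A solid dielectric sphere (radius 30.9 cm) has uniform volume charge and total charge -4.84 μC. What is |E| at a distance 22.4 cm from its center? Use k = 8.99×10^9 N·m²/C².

Take a concentric spherical Gaussian surface of radius r = 22.4 cm (r < R).
Only the charge within r is enclosed: Q_enc = Q·(r/R)³ = (-4.84 μC)·(22.4 cm/30.9 cm)³ = -1.844×10^-6 C.
By Gauss's law, ∮E·dA = E·4πr² = Q_enc/ε₀.
E = k|Q_enc|/r² = (8.99×10^9)(1.844×10^-6)/(0.224)² = 3.30×10^5 N/C.

|E| ≈ 3.30×10^5 N/C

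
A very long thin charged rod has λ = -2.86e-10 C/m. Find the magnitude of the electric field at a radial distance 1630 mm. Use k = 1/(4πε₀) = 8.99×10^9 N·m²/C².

Coaxial Gaussian cylinder, radius r = 1630 mm, length L.
Q_enc = λL, so λ_enc = -2.86e-10 C/m.
Since E is radial and uniform over the curved surface, Φ = E·2πrL = Q_enc/ε₀ = λ_enc L/ε₀.
E = 2k|λ_enc|/r = 2(8.99×10^9)(2.86e-10)/(1.63) = 3.15 N/C.

|E| = 3.15 N/C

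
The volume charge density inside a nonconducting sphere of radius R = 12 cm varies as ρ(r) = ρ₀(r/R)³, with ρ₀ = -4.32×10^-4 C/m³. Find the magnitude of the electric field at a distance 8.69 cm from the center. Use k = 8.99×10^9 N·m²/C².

|E| = 2.68e5 N/C

Use a concentric Gaussian sphere at r = 8.69 cm (r < R).
Q_enc = ∫₀^r ρ(r')·4πr'² dr' = (4πρ₀/R³) ∫₀^r r'^5 dr' = 4πρ₀ r^6/(6·R³) = -2.255×10^-7 C.
Since E is radial and uniform over the Gaussian sphere, Φ = E·4πr² = Q_enc/ε₀.
E = k|Q_enc|/r² = (8.99×10^9)(2.255e-7)/(0.0869)² = 2.68×10^5 N/C.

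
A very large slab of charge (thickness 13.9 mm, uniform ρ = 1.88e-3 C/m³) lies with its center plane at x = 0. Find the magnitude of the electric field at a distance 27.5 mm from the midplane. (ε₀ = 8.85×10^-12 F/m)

1.48×10^6 V/m

The point |x| = 27.5 mm lies outside the slab (half-thickness 0.00695 m). A symmetric pillbox spanning the full slab encloses Q_enc = ρ·d·A.
Flux = 2EA ⇒ E = |ρ|d/(2ε₀), independent of distance outside.
E = (1.88×10^-3)(0.0139)/(2·8.85×10^-12) = 1.48×10^6 N/C.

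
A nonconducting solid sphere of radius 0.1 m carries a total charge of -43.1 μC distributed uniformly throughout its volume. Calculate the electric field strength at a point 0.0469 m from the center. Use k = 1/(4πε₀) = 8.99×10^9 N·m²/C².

Take a concentric spherical Gaussian surface of radius r = 0.0469 m (r < R).
Only the charge within r is enclosed: Q_enc = Q·(r/R)³ = (-43.1 μC)·(0.0469 m/0.1 m)³ = -4.446×10^-6 C.
By Gauss's law, ∮E·dA = E·4πr² = Q_enc/ε₀.
E = k|Q_enc|/r² = (8.99×10^9)(4.446e-6)/(0.0469)² = 1.82×10^7 N/C.

|E| = 1.82e7 V/m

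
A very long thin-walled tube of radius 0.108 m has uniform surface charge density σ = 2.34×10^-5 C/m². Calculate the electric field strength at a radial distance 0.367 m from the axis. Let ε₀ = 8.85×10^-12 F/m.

Coaxial Gaussian cylinder, radius r = 0.367 m, length L (r > 0.108 m).
The whole shell is enclosed: λ_enc = σ·2πR = (2.34×10^-5)·2π·(0.108) = 1.588e-5 C/m.
Applying ∮E·dA = Q_enc/ε₀ with the end caps contributing no flux:
E = |λ_enc|/(2πε₀r) = (1.588×10^-5)/(2π·8.85×10^-12·0.367) = 7.78e5 N/C.

|E| ≈ 7.78e5 N/C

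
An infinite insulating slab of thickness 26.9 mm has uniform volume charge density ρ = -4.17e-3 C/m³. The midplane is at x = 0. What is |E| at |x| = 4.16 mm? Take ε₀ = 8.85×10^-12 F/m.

1.96e6 N/C

By symmetry E is perpendicular to the slab. A Gaussian pillbox from −4.16 mm to +4.16 mm (face area A) lies entirely within the slab.
Q_enc = ρ·(2x)·A and flux = 2EA, so 2EA = 2ρxA/ε₀ ⇒ E = |ρ|x/ε₀.
E = (4.17×10^-3)(0.00416)/(8.85×10^-12) = 1.96e6 N/C.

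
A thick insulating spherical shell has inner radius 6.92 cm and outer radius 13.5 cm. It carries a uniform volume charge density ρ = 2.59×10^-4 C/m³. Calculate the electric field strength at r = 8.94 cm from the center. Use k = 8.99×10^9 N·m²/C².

By spherical symmetry E is radial; choose a Gaussian sphere of radius r = 8.94 cm (within the shell material, 6.92 cm < r < 13.5 cm).
Enclosed charge is the volume from a to r: Q_enc = (4π/3)ρ(r³ − a³) = 4.157×10^-7 C.
Since E is radial and uniform over the Gaussian sphere, Φ = E·4πr² = Q_enc/ε₀.
E = k|Q_enc|/r² = (8.99×10^9)(4.157×10^-7)/(0.0894)² = 4.68×10^5 N/C.

4.68e5 N/C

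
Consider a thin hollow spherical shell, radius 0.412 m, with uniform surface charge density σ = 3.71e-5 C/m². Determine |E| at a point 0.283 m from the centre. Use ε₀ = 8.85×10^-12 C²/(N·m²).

Use a concentric Gaussian sphere at r = 0.283 m (inside the shell, r < 0.412 m).
All the charge is outside the Gaussian surface: Q_enc = 0, hence E = 0 everywhere inside the shell.

E = 0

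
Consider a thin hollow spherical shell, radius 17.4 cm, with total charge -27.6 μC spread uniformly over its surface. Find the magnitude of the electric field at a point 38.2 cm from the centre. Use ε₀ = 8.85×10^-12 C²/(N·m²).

Symmetry ⇒ E = E(r) r̂. Gaussian sphere of radius r = 38.2 cm (r > 17.4 cm).
The entire shell is enclosed: Q_enc = -2.76×10^-5 C.
By Gauss's law, ∮E·dA = E·4πr² = Q_enc/ε₀.
E = |Q_enc|/(4πε₀r²) = (2.76×10^-5)/(4π·8.85×10^-12·(0.382)²) = 1.70×10^6 N/C.

1.70e6 N/C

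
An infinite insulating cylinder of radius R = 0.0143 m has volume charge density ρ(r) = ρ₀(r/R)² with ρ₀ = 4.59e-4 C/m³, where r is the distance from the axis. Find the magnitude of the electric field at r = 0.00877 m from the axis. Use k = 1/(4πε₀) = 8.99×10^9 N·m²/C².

|E| ≈ 4.28×10^4 N/C

Coaxial Gaussian cylinder, radius r = 0.00877 m, length L (r < R).
λ_enc = ∫₀^r ρ(r')·2πr' dr' = (2πρ₀/R²)·r^4/4 = 2.086×10^-8 C/m.
Applying ∮E·dA = Q_enc/ε₀ with the end caps contributing no flux:
E = 2k|λ_enc|/r = 2(8.99×10^9)(2.086×10^-8)/(0.00877) = 4.28e4 N/C.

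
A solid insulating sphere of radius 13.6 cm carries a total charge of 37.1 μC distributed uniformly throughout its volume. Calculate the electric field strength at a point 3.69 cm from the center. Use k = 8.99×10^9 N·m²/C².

|E| ≈ 4.89e6 V/m

Use a concentric Gaussian sphere at r = 3.69 cm (r < R).
Only the charge within r is enclosed: Q_enc = Q·(r/R)³ = (37.1 μC)·(3.69 cm/13.6 cm)³ = 7.41×10^-7 C.
By Gauss's law, ∮E·dA = E·4πr² = Q_enc/ε₀.
E = k|Q_enc|/r² = (8.99×10^9)(7.41×10^-7)/(0.0369)² = 4.89×10^6 N/C.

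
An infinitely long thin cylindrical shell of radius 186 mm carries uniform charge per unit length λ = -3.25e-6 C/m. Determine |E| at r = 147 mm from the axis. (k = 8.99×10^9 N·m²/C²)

Take a coaxial cylindrical Gaussian surface of radius r = 147 mm and length L (r < 186 mm, inside the shell).
All the surface charge lies outside this cylinder: Q_enc = 0, hence E = 0.

E = 0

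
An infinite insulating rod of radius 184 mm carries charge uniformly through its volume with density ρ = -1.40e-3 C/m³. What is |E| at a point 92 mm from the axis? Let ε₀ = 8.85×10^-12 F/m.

Choose a coaxial cylinder of radius r = 92 mm (arbitrary length L) as the Gaussian surface (r < R).
Enclosed charge per unit length: λ_enc = ρ·πr² = (-1.40×10^-3)π(0.092)² = -3.723×10^-5 C/m.
By Gauss's law (flux through the curved wall only), E·2πrL = λ_enc L/ε₀.
E = |λ_enc|/(2πε₀r) = (3.723×10^-5)/(2π·8.85×10^-12·0.092) = 7.28×10^6 N/C.

7.28×10^6 N/C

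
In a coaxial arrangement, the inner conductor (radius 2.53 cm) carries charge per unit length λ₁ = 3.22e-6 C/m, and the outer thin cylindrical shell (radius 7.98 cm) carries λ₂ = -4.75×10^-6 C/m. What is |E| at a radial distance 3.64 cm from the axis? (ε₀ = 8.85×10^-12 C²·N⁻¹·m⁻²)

By cylindrical symmetry E is radial; use a coaxial Gaussian cylinder of radius 3.64 cm and length L (between the conductors, 2.53 cm < r < 7.98 cm).
The shell at 7.98 cm lies outside the Gaussian surface, so λ_enc = λ₁ = 3.22e-6 C/m.
By Gauss's law (flux through the curved wall only), E·2πrL = λ_enc L/ε₀.
E = |λ_enc|/(2πε₀r) = (3.22×10^-6)/(2π·8.85×10^-12·0.0364) = 1.59×10^6 N/C.

|E| = 1.59×10^6 V/m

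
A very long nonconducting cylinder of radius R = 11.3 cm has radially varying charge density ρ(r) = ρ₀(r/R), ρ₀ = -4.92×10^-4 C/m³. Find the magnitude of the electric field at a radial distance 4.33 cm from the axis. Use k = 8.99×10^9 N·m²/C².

By cylindrical symmetry E is radial; use a coaxial Gaussian cylinder of radius 4.33 cm and length L (r < R).
Integrating ρ over the cross-section to radius r: λ_enc = (2πρ₀/R) ∫₀^r r'^2 dr' = 2πρ₀ r^3/(3·R) = -7.403e-7 C/m.
Applying ∮E·dA = Q_enc/ε₀ with the end caps contributing no flux:
E = 2k|λ_enc|/r = 2(8.99×10^9)(7.403e-7)/(0.0433) = 3.07×10^5 N/C.

E ≈ 3.07e5 N/C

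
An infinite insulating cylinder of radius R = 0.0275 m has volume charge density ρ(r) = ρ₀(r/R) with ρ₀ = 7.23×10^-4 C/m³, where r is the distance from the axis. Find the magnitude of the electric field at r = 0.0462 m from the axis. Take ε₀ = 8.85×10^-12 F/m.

By cylindrical symmetry E is radial; use a coaxial Gaussian cylinder of radius 0.0462 m and length L (r > R, full charge per length enclosed).
λ_enc = 2π ∫₀^R ρ₀(r'/R)^1 r' dr' = 2πρ₀R²/3 = 1.145e-6 C/m.
Gauss's law: E·2πrL = λ_enc L/ε₀.
E = |λ_enc|/(2πε₀r) = (1.145e-6)/(2π·8.85×10^-12·0.0462) = 4.46×10^5 N/C.

|E| = 4.46e5 N/C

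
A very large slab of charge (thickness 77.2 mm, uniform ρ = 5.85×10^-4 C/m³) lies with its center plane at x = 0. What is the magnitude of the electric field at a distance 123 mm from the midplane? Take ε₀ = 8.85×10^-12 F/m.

E = 2.55×10^6 N/C

The point |x| = 123 mm lies outside the slab (half-thickness 0.0386 m). A symmetric pillbox spanning the full slab encloses Q_enc = ρ·d·A.
Flux = 2EA ⇒ E = |ρ|d/(2ε₀), independent of distance outside.
E = (5.85×10^-4)(0.0772)/(2·8.85×10^-12) = 2.55e6 N/C.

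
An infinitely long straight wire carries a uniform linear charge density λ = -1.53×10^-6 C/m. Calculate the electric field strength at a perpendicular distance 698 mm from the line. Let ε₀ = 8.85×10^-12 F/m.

|E| = 3.94e4 N/C

Coaxial Gaussian cylinder, radius r = 698 mm, length L.
Q_enc = λL, so λ_enc = -1.53×10^-6 C/m.
Applying ∮E·dA = Q_enc/ε₀ with the end caps contributing no flux:
E = |λ_enc|/(2πε₀r) = (1.53×10^-6)/(2π·8.85×10^-12·0.698) = 3.94×10^4 N/C.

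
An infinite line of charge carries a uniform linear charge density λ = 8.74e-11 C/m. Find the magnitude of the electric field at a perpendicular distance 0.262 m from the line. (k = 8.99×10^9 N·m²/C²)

Coaxial Gaussian cylinder, radius r = 0.262 m, length L.
Q_enc = λL, so λ_enc = 8.74×10^-11 C/m.
Applying ∮E·dA = Q_enc/ε₀ with the end caps contributing no flux:
E = 2k|λ_enc|/r = 2(8.99×10^9)(8.74×10^-11)/(0.262) = 6 N/C.

6 N/C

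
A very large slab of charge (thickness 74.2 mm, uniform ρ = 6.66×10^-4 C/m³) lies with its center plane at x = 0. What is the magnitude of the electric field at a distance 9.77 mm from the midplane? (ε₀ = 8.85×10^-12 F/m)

|E| ≈ 7.35×10^5 N/C

By symmetry E is perpendicular to the slab. A Gaussian pillbox from −9.77 mm to +9.77 mm (face area A) lies entirely within the slab.
Q_enc = ρ·(2x)·A and flux = 2EA, so 2EA = 2ρxA/ε₀ ⇒ E = |ρ|x/ε₀.
E = (6.66×10^-4)(0.00977)/(8.85×10^-12) = 7.35e5 N/C.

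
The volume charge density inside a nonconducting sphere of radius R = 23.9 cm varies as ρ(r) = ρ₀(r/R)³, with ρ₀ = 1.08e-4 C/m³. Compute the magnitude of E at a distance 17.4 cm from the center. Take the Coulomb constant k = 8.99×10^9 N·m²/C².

Take a concentric spherical Gaussian surface of radius r = 17.4 cm (r < R).
Integrate the density: Q_enc = 4π ∫₀^r ρ₀(r'/R)^3 r'² dr' = 4πρ₀ r^6/(6·R³) = 4.598×10^-7 C.
By Gauss's law, ∮E·dA = E·4πr² = Q_enc/ε₀.
E = k|Q_enc|/r² = (8.99×10^9)(4.598×10^-7)/(0.174)² = 1.37e5 N/C.

|E| = 1.37×10^5 V/m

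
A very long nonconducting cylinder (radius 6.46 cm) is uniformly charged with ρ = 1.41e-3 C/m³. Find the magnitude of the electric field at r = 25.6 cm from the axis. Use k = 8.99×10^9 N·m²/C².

1.30×10^6 N/C

By cylindrical symmetry E is radial; use a coaxial Gaussian cylinder of radius 25.6 cm and length L (r > 6.46 cm, full cross-section enclosed).
λ_enc = ρ·πR² = (1.41×10^-3)π(0.0646)² = 1.849×10^-5 C/m.
Gauss's law: E·2πrL = λ_enc L/ε₀.
E = 2k|λ_enc|/r = 2(8.99×10^9)(1.849e-5)/(0.256) = 1.30×10^6 N/C.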